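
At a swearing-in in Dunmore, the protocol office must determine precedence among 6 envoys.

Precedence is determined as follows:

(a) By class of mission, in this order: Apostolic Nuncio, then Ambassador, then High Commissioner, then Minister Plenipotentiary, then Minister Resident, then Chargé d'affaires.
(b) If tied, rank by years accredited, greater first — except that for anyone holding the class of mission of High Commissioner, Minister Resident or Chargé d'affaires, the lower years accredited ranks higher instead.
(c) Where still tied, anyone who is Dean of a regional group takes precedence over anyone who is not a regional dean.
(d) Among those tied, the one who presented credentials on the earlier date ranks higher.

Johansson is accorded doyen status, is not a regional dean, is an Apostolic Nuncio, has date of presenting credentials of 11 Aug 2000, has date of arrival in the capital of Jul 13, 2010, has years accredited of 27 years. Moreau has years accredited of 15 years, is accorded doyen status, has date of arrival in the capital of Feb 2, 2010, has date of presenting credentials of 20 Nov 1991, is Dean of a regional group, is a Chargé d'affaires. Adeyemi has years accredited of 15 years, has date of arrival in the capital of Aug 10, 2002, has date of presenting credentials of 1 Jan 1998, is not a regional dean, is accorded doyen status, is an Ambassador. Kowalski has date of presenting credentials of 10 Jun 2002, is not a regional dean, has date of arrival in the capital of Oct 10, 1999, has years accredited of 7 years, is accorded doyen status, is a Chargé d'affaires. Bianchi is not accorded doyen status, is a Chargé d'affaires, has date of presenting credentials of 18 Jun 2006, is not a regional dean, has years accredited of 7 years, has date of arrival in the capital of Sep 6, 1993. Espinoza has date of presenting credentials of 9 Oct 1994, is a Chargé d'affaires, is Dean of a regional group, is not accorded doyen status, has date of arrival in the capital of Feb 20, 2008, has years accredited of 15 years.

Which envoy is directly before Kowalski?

By class of mission: Johansson (Apostolic Nuncio); then Adeyemi (Ambassador); then Kowalski, Bianchi, Moreau and Espinoza (Chargé d'affaires).
Among Kowalski, Bianchi, Moreau and Espinoza, by years accredited (lower first) (reversed rule for this group): Kowalski and Bianchi (7 years) before Moreau and Espinoza (15 years).
Kowalski and Bianchi are each not a regional dean, so the next rule applies.
Among Kowalski and Bianchi, by date of presenting credentials (earlier first): Kowalski (10 Jun 2002) before Bianchi (18 Jun 2006).
Moreau and Espinoza are each Dean of a regional group, so the next rule applies.
Among Moreau and Espinoza, by date of presenting credentials (earlier first): Moreau (20 Nov 1991) before Espinoza (9 Oct 1994).
Order: Johansson, Adeyemi, Kowalski, Bianchi, Moreau, Espinoza.

Adeyemi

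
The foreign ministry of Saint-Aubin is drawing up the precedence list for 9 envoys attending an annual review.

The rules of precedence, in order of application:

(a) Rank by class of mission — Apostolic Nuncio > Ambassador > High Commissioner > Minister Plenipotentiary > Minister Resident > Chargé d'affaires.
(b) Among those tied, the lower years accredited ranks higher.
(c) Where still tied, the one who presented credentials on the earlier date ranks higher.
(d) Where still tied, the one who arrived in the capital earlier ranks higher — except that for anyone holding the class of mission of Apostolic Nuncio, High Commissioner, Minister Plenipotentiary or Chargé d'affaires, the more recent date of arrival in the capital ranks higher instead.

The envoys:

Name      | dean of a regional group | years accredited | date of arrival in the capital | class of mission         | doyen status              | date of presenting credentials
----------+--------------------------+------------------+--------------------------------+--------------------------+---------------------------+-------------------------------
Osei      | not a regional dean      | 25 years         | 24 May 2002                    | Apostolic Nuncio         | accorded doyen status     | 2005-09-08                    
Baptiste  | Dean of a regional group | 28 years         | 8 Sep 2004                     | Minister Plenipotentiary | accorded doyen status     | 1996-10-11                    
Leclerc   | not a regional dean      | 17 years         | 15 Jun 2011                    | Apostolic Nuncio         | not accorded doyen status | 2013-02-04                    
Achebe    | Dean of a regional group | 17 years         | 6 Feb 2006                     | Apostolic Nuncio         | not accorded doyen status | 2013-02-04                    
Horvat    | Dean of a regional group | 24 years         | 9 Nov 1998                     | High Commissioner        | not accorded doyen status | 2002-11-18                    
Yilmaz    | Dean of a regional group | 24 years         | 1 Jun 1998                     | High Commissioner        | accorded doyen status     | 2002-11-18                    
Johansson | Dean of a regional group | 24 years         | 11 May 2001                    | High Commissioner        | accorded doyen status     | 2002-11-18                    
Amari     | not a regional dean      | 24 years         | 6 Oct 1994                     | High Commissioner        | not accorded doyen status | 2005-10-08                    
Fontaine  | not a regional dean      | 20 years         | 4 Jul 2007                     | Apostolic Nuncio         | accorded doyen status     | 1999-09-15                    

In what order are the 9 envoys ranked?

Leclerc, Achebe, Fontaine, Osei, Johansson, Horvat, Yilmaz, Amari, Baptiste

By class of mission: Leclerc, Achebe, Fontaine and Osei (Apostolic Nuncio); then Johansson, Horvat, Yilmaz and Amari (High Commissioner); then Baptiste (Minister Plenipotentiary).
Among Leclerc, Achebe, Fontaine and Osei, by years accredited (lower first): Leclerc and Achebe (17 years) before Fontaine (20 years) before Osei (25 years).
Leclerc and Achebe both have date of presenting credentials 2013-02-04, so the next rule applies.
Among Leclerc and Achebe, by date of arrival in the capital (later first) (reversed rule for this group): Leclerc (15 Jun 2011) before Achebe (6 Feb 2006).
Johansson, Horvat, Yilmaz and Amari all have years accredited 24 years, so the next rule applies.
Among Johansson, Horvat, Yilmaz and Amari, by date of presenting credentials (earlier first): Johansson, Horvat and Yilmaz (2002-11-18) before Amari (2005-10-08).
Among Johansson, Horvat and Yilmaz, by date of arrival in the capital (later first) (reversed rule for this group): Johansson (11 May 2001) before Horvat (9 Nov 1998) before Yilmaz (1 Jun 1998).
Full order: Leclerc, Achebe, Fontaine, Osei, Johansson, Horvat, Yilmaz, Amari, Baptiste.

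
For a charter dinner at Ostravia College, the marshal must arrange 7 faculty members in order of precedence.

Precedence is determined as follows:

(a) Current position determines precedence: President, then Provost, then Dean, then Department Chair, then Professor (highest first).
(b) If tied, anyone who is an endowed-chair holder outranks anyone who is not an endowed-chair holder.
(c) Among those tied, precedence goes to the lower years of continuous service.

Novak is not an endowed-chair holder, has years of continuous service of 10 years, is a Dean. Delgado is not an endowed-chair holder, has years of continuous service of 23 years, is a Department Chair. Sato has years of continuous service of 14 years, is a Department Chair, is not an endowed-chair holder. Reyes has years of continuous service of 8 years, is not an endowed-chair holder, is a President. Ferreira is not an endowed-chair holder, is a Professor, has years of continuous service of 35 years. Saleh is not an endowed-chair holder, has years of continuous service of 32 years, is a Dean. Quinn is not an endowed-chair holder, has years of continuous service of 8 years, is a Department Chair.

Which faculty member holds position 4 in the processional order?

By current position: Reyes (President); then Novak and Saleh (Dean); then Quinn, Sato and Delgado (Department Chair); then Ferreira (Professor).
Novak and Saleh are each not an endowed-chair holder, so the next rule applies.
Among Novak and Saleh, by years of continuous service (lower first): Novak (10 years) before Saleh (32 years).
Quinn, Sato and Delgado are each not an endowed-chair holder, so the next rule applies.
Among Quinn, Sato and Delgado, by years of continuous service (lower first): Quinn (8 years) before Sato (14 years) before Delgado (23 years).
Order: Reyes, Novak, Saleh, Quinn, Sato, Delgado, Ferreira.

Quinn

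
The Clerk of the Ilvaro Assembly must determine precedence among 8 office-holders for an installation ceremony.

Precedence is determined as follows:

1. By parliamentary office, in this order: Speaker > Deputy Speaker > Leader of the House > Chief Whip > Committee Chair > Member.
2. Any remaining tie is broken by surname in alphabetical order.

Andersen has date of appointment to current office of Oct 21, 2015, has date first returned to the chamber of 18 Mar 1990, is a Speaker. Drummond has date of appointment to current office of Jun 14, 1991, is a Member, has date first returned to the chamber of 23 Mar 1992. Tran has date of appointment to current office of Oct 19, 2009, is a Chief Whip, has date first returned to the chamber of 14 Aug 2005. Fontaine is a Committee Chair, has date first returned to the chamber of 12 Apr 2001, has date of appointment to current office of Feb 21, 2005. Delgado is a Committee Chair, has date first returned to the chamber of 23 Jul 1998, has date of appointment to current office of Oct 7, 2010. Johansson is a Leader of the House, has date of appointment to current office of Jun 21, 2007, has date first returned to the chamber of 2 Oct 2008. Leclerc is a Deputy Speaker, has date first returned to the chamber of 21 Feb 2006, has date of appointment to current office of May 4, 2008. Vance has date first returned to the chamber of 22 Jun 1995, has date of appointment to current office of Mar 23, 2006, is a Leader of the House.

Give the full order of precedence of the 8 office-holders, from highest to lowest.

By parliamentary office: Andersen (Speaker); then Leclerc (Deputy Speaker); then Johansson and Vance (Leader of the House); then Tran (Chief Whip); then Delgado and Fontaine (Committee Chair); then Drummond (Member).
Among Johansson and Vance, alphabetically by surname: Johansson before Vance.
Among Delgado and Fontaine, alphabetically by surname: Delgado before Fontaine.
Full order: Andersen, Leclerc, Johansson, Vance, Tran, Delgado, Fontaine, Drummond.

Andersen, Leclerc, Johansson, Vance, Tran, Delgado, Fontaine, Drummond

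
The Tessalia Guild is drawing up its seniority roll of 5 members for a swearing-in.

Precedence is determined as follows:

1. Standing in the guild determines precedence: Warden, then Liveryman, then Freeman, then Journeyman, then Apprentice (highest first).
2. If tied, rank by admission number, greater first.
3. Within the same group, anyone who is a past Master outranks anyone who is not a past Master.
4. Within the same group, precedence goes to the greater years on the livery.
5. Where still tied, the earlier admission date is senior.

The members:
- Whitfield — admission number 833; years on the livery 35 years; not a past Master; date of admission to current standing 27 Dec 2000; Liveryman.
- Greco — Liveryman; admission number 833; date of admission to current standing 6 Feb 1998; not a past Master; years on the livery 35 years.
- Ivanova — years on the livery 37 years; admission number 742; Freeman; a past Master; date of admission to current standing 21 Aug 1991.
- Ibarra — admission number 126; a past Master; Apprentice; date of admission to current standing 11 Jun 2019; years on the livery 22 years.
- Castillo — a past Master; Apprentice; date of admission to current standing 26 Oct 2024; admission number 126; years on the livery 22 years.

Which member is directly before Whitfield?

Greco

By standing in the guild: Greco and Whitfield (Liveryman); then Ivanova (Freeman); then Ibarra and Castillo (Apprentice).
Greco and Whitfield both have admission number 833, so the next rule applies.
Greco and Whitfield are each not a past Master, so the next rule applies.
Greco and Whitfield both have years on the livery 35 years, so the next rule applies.
Among Greco and Whitfield, by date of admission to current standing (earlier first): Greco (6 Feb 1998) before Whitfield (27 Dec 2000).
Ibarra and Castillo both have admission number 126, so the next rule applies.
Ibarra and Castillo are each a past Master, so the next rule applies.
Ibarra and Castillo both have years on the livery 22 years, so the next rule applies.
Among Ibarra and Castillo, by date of admission to current standing (earlier first): Ibarra (11 Jun 2019) before Castillo (26 Oct 2024).
Order: Greco, Whitfield, Ivanova, Ibarra, Castillo.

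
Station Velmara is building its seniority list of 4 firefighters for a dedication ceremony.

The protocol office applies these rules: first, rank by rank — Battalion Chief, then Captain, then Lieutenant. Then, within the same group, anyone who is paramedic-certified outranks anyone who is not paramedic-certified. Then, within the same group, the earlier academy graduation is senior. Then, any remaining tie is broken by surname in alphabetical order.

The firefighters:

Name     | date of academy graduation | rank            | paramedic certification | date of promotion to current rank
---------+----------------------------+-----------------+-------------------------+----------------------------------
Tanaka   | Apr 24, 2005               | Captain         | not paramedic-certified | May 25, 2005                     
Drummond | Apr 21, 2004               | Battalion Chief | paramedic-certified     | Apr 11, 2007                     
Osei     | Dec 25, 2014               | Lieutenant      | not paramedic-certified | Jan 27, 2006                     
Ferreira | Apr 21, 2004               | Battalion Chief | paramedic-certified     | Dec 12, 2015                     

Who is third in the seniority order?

By rank: Drummond and Ferreira (Battalion Chief); then Tanaka (Captain); then Osei (Lieutenant).
Drummond and Ferreira are each paramedic-certified, so the next rule applies.
Drummond and Ferreira both have date of academy graduation Apr 21, 2004, so the next rule applies.
Among Drummond and Ferreira, alphabetically by surname: Drummond before Ferreira.
Order: Drummond, Ferreira, Tanaka, Osei.

Tanaka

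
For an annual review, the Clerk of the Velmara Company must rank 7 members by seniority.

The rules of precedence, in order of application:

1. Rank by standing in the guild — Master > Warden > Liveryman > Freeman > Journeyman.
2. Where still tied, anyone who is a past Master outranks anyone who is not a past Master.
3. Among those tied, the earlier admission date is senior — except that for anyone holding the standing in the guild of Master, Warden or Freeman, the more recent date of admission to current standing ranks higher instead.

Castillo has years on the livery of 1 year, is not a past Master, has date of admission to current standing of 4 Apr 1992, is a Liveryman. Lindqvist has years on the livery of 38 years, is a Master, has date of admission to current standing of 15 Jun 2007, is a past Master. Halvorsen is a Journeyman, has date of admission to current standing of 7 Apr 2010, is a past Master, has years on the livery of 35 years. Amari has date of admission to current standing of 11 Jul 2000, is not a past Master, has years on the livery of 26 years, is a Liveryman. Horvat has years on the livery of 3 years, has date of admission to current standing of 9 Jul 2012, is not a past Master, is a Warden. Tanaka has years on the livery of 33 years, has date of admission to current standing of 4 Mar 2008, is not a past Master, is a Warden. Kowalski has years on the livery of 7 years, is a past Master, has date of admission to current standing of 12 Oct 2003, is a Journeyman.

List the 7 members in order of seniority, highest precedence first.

Lindqvist, Horvat, Tanaka, Castillo, Amari, Kowalski, Halvorsen

By standing in the guild: Lindqvist (Master); then Horvat and Tanaka (Warden); then Castillo and Amari (Liveryman); then Kowalski and Halvorsen (Journeyman).
Horvat and Tanaka are each not a past Master, so the next rule applies.
Among Horvat and Tanaka, by date of admission to current standing (later first) (reversed rule for this group): Horvat (9 Jul 2012) before Tanaka (4 Mar 2008).
Castillo and Amari are each not a past Master, so the next rule applies.
Among Castillo and Amari, by date of admission to current standing (earlier first): Castillo (4 Apr 1992) before Amari (11 Jul 2000).
Kowalski and Halvorsen are each a past Master, so the next rule applies.
Among Kowalski and Halvorsen, by date of admission to current standing (earlier first): Kowalski (12 Oct 2003) before Halvorsen (7 Apr 2010).
Full order: Lindqvist, Horvat, Tanaka, Castillo, Amari, Kowalski, Halvorsen.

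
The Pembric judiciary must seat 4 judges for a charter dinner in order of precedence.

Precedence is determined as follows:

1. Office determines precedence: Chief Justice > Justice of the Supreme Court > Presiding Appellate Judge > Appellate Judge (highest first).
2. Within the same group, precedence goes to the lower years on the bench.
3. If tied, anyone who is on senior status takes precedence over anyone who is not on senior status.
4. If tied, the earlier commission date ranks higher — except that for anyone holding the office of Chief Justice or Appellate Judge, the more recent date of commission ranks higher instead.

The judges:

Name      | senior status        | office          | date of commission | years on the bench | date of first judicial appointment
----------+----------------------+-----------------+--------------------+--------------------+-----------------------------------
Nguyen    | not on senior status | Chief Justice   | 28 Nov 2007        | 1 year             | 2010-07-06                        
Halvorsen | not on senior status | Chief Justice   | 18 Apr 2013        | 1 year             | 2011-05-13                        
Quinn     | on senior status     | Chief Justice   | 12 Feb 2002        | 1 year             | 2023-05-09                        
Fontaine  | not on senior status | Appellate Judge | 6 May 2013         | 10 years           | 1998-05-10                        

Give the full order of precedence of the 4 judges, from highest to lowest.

By office: Quinn, Halvorsen and Nguyen (Chief Justice); then Fontaine (Appellate Judge).
Quinn, Halvorsen and Nguyen all have years on the bench 1 year, so the next rule applies.
Among Quinn, Halvorsen and Nguyen, on senior status before not on senior status: Quinn (on senior status) before Halvorsen and Nguyen (not on senior status).
Among Halvorsen and Nguyen, by date of commission (later first) (reversed rule for this group): Halvorsen (18 Apr 2013) before Nguyen (28 Nov 2007).
Full order: Quinn, Halvorsen, Nguyen, Fontaine.

Quinn, Halvorsen, Nguyen, Fontaine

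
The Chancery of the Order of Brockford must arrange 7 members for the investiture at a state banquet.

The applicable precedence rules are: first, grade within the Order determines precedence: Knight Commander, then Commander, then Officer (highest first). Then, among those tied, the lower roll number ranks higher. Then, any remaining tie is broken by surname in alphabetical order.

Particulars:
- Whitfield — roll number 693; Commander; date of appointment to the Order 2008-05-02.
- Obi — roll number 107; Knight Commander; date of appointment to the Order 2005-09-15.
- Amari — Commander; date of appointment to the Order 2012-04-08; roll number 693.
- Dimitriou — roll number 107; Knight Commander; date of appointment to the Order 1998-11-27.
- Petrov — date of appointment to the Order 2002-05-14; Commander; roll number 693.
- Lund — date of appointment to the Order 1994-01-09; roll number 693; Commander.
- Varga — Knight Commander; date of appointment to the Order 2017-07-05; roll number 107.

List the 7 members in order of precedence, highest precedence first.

By grade within the Order: Dimitriou, Obi and Varga (Knight Commander); then Amari, Lund, Petrov and Whitfield (Commander).
Dimitriou, Obi and Varga all have roll number 107, so the next rule applies.
Among Dimitriou, Obi and Varga, alphabetically by surname: Dimitriou before Obi before Varga.
Amari, Lund, Petrov and Whitfield all have roll number 693, so the next rule applies.
Among Amari, Lund, Petrov and Whitfield, alphabetically by surname: Amari before Lund before Petrov before Whitfield.
Full order: Dimitriou, Obi, Varga, Amari, Lund, Petrov, Whitfield.

Dimitriou, Obi, Varga, Amari, Lund, Petrov, Whitfield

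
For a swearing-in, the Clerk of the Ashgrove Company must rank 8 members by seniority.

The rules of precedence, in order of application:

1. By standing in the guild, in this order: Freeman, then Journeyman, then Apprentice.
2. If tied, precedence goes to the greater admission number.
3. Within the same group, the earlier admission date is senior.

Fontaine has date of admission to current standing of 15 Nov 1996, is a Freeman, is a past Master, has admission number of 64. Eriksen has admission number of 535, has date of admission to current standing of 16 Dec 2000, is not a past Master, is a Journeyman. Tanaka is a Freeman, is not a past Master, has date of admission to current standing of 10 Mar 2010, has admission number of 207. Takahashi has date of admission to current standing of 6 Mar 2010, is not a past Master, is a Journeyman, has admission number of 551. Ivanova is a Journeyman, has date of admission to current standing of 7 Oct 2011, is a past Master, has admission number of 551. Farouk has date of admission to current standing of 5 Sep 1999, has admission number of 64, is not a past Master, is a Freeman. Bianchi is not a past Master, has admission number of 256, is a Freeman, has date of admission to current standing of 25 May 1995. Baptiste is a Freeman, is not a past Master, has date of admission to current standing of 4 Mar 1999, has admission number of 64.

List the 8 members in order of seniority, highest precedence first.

By standing in the guild: Bianchi, Tanaka, Fontaine, Baptiste and Farouk (Freeman); then Takahashi, Ivanova and Eriksen (Journeyman).
Among Bianchi, Tanaka, Fontaine, Baptiste and Farouk, by admission number (higher first): Bianchi (256) before Tanaka (207) before Fontaine, Baptiste and Farouk (64).
Among Fontaine, Baptiste and Farouk, by date of admission to current standing (earlier first): Fontaine (15 Nov 1996) before Baptiste (4 Mar 1999) before Farouk (5 Sep 1999).
Among Takahashi, Ivanova and Eriksen, by admission number (higher first): Takahashi and Ivanova (551) before Eriksen (535).
Among Takahashi and Ivanova, by date of admission to current standing (earlier first): Takahashi (6 Mar 2010) before Ivanova (7 Oct 2011).
Full order: Bianchi, Tanaka, Fontaine, Baptiste, Farouk, Takahashi, Ivanova, Eriksen.

Bianchi, Tanaka, Fontaine, Baptiste, Farouk, Takahashi, Ivanova, Eriksen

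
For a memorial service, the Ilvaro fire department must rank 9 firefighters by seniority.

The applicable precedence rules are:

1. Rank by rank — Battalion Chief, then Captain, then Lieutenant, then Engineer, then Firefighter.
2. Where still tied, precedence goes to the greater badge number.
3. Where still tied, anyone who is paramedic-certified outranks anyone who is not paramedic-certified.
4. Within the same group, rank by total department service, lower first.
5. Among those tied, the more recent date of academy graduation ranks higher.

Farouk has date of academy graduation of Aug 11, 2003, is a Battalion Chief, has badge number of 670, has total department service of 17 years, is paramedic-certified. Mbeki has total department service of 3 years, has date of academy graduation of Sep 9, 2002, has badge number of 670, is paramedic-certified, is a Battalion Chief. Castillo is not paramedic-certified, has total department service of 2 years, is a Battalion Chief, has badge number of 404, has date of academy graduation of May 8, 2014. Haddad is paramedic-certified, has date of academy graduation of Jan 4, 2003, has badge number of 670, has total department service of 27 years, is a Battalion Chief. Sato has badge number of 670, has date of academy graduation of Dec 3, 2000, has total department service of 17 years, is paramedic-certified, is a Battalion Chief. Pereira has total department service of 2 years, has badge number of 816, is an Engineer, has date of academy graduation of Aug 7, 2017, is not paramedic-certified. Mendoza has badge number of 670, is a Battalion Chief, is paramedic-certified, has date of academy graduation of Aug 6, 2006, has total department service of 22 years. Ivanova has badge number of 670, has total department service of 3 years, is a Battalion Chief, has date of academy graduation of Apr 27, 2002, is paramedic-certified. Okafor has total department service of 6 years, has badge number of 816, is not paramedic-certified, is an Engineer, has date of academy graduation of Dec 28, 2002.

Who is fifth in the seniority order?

By rank: Mbeki, Ivanova, Farouk, Sato, Mendoza, Haddad and Castillo (Battalion Chief); then Pereira and Okafor (Engineer).
Among Mbeki, Ivanova, Farouk, Sato, Mendoza, Haddad and Castillo, by badge number (higher first): Mbeki, Ivanova, Farouk, Sato, Mendoza and Haddad (670) before Castillo (404).
Mbeki, Ivanova, Farouk, Sato, Mendoza and Haddad are each paramedic-certified, so the next rule applies.
Among Mbeki, Ivanova, Farouk, Sato, Mendoza and Haddad, by total department service (lower first): Mbeki and Ivanova (3 years) before Farouk and Sato (17 years) before Mendoza (22 years) before Haddad (27 years).
Among Mbeki and Ivanova, by date of academy graduation (later first): Mbeki (Sep 9, 2002) before Ivanova (Apr 27, 2002).
Among Farouk and Sato, by date of academy graduation (later first): Farouk (Aug 11, 2003) before Sato (Dec 3, 2000).
Pereira and Okafor both have badge number 816, so the next rule applies.
Pereira and Okafor are each not paramedic-certified, so the next rule applies.
Among Pereira and Okafor, by total department service (lower first): Pereira (2 years) before Okafor (6 years).
Order: Mbeki, Ivanova, Farouk, Sato, Mendoza, Haddad, Castillo, Pereira, Okafor.

Mendoza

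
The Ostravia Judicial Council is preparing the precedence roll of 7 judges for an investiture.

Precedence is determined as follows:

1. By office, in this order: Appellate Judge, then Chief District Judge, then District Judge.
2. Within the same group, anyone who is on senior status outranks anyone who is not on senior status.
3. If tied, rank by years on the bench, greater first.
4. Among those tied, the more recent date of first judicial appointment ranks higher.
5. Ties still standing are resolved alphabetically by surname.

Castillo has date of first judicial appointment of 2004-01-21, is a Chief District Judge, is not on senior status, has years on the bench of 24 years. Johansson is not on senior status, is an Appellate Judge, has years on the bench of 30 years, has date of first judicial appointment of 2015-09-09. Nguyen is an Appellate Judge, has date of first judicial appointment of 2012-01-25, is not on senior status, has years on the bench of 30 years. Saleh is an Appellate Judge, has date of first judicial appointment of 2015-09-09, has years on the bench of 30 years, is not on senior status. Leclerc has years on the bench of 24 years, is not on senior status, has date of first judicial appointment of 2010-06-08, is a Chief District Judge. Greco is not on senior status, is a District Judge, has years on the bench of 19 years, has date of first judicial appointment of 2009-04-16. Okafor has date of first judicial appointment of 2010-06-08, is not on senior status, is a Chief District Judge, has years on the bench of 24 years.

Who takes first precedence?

Johansson

By office: Johansson, Saleh and Nguyen (Appellate Judge); then Leclerc, Okafor and Castillo (Chief District Judge); then Greco (District Judge).
Johansson, Saleh and Nguyen are each not on senior status, so the next rule applies.
Johansson, Saleh and Nguyen all have years on the bench 30 years, so the next rule applies.
Among Johansson, Saleh and Nguyen, by date of first judicial appointment (later first): Johansson and Saleh (2015-09-09) before Nguyen (2012-01-25).
Among Johansson and Saleh, alphabetically by surname: Johansson before Saleh.
Leclerc, Okafor and Castillo are each not on senior status, so the next rule applies.
Leclerc, Okafor and Castillo all have years on the bench 24 years, so the next rule applies.
Among Leclerc, Okafor and Castillo, by date of first judicial appointment (later first): Leclerc and Okafor (2010-06-08) before Castillo (2004-01-21).
Among Leclerc and Okafor, alphabetically by surname: Leclerc before Okafor.
Order: Johansson, Saleh, Nguyen, Leclerc, Okafor, Castillo, Greco.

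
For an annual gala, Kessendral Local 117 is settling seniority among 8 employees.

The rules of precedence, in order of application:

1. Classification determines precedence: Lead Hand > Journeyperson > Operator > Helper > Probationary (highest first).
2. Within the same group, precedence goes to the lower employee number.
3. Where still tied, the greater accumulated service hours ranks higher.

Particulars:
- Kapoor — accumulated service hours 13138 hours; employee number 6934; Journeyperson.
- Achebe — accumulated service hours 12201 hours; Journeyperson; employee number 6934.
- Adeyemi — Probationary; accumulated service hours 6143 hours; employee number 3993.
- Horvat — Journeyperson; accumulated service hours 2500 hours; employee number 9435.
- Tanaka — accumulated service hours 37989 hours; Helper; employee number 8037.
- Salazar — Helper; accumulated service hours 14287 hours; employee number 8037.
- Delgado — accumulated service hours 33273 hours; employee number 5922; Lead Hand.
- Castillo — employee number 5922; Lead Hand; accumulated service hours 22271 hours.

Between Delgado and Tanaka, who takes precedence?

By classification: Delgado and Castillo (Lead Hand); then Kapoor, Achebe and Horvat (Journeyperson); then Tanaka and Salazar (Helper); then Adeyemi (Probationary).
Delgado and Castillo both have employee number 5922, so the next rule applies.
Among Delgado and Castillo, by accumulated service hours (higher first): Delgado (33273 hours) before Castillo (22271 hours).
Among Kapoor, Achebe and Horvat, by employee number (lower first): Kapoor and Achebe (6934) before Horvat (9435).
Among Kapoor and Achebe, by accumulated service hours (higher first): Kapoor (13138 hours) before Achebe (12201 hours).
Tanaka and Salazar both have employee number 8037, so the next rule applies.
Among Tanaka and Salazar, by accumulated service hours (higher first): Tanaka (37989 hours) before Salazar (14287 hours).
So Delgado takes precedence.

Delgado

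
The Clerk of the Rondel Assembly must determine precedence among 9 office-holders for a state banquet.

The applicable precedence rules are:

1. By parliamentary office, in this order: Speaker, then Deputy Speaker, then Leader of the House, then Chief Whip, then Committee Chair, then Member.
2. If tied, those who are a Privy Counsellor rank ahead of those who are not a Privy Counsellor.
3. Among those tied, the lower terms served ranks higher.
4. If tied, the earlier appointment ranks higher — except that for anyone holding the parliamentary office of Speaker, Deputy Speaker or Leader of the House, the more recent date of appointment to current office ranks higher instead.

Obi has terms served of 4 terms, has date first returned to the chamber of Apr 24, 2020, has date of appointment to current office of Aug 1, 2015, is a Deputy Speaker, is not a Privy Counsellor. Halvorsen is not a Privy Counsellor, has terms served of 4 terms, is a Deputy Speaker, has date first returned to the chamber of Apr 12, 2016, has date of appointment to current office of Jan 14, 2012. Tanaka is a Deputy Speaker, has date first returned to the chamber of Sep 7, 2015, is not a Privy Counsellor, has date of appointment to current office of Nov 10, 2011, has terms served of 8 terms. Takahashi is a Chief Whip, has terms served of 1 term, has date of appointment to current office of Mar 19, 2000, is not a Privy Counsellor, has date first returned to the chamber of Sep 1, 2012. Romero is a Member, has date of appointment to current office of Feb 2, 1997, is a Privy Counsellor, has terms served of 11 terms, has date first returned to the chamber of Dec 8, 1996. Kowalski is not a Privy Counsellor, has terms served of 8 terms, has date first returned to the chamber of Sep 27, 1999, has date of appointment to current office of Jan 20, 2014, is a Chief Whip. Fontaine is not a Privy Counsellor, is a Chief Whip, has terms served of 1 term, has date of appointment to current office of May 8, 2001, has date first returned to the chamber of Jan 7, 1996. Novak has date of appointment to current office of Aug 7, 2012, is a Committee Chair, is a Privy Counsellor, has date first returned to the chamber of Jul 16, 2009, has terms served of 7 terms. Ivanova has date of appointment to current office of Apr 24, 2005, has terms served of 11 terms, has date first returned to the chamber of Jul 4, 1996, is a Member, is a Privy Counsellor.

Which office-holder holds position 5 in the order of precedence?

By parliamentary office: Obi, Halvorsen and Tanaka (Deputy Speaker); then Takahashi, Fontaine and Kowalski (Chief Whip); then Novak (Committee Chair); then Romero and Ivanova (Member).
Obi, Halvorsen and Tanaka are each not a Privy Counsellor, so the next rule applies.
Among Obi, Halvorsen and Tanaka, by terms served (lower first): Obi and Halvorsen (4 terms) before Tanaka (8 terms).
Among Obi and Halvorsen, by date of appointment to current office (later first) (reversed rule for this group): Obi (Aug 1, 2015) before Halvorsen (Jan 14, 2012).
Takahashi, Fontaine and Kowalski are each not a Privy Counsellor, so the next rule applies.
Among Takahashi, Fontaine and Kowalski, by terms served (lower first): Takahashi and Fontaine (1 term) before Kowalski (8 terms).
Among Takahashi and Fontaine, by date of appointment to current office (earlier first): Takahashi (Mar 19, 2000) before Fontaine (May 8, 2001).
Romero and Ivanova are each a Privy Counsellor, so the next rule applies.
Romero and Ivanova both have terms served 11 terms, so the next rule applies.
Among Romero and Ivanova, by date of appointment to current office (earlier first): Romero (Feb 2, 1997) before Ivanova (Apr 24, 2005).
Order: Obi, Halvorsen, Tanaka, Takahashi, Fontaine, Kowalski, Novak, Romero, Ivanova.

Fontaine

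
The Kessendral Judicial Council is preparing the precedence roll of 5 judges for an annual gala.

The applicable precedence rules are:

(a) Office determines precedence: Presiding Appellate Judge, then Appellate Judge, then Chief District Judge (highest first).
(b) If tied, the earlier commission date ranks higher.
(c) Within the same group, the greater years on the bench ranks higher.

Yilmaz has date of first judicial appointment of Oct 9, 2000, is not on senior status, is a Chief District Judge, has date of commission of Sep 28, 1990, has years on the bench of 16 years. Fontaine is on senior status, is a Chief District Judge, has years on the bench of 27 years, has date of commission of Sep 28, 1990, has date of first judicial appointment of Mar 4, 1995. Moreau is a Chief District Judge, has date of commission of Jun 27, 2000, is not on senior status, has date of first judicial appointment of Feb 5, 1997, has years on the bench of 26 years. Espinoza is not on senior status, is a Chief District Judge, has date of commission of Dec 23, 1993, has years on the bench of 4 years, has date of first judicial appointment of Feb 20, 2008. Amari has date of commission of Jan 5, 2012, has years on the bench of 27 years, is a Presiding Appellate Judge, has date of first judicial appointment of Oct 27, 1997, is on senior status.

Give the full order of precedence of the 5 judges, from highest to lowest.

Amari, Fontaine, Yilmaz, Espinoza, Moreau

By office: Amari (Presiding Appellate Judge); then Fontaine, Yilmaz, Espinoza and Moreau (Chief District Judge).
Among Fontaine, Yilmaz, Espinoza and Moreau, by date of commission (earlier first): Fontaine and Yilmaz (Sep 28, 1990) before Espinoza (Dec 23, 1993) before Moreau (Jun 27, 2000).
Among Fontaine and Yilmaz, by years on the bench (higher first): Fontaine (27 years) before Yilmaz (16 years).
Full order: Amari, Fontaine, Yilmaz, Espinoza, Moreau.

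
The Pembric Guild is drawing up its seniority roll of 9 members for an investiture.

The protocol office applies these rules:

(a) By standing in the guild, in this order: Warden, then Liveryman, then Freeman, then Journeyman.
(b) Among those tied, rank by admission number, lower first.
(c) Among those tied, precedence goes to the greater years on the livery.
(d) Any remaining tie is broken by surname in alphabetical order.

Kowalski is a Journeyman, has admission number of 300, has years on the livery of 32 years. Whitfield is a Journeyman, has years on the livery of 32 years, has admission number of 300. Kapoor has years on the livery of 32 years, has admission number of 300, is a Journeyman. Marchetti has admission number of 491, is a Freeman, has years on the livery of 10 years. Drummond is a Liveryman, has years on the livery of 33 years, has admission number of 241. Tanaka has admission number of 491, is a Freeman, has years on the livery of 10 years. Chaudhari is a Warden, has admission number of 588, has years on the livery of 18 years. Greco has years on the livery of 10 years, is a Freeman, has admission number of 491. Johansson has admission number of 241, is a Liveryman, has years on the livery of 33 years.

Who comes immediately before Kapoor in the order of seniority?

By standing in the guild: Chaudhari (Warden); then Drummond and Johansson (Liveryman); then Greco, Marchetti and Tanaka (Freeman); then Kapoor, Kowalski and Whitfield (Journeyman).
Drummond and Johansson both have admission number 241, so the next rule applies.
Drummond and Johansson both have years on the livery 33 years, so the next rule applies.
Among Drummond and Johansson, alphabetically by surname: Drummond before Johansson.
Greco, Marchetti and Tanaka all have admission number 491, so the next rule applies.
Greco, Marchetti and Tanaka all have years on the livery 10 years, so the next rule applies.
Among Greco, Marchetti and Tanaka, alphabetically by surname: Greco before Marchetti before Tanaka.
Kapoor, Kowalski and Whitfield all have admission number 300, so the next rule applies.
Kapoor, Kowalski and Whitfield all have years on the livery 32 years, so the next rule applies.
Among Kapoor, Kowalski and Whitfield, alphabetically by surname: Kapoor before Kowalski before Whitfield.
Order: Chaudhari, Drummond, Johansson, Greco, Marchetti, Tanaka, Kapoor, Kowalski, Whitfield.

Tanaka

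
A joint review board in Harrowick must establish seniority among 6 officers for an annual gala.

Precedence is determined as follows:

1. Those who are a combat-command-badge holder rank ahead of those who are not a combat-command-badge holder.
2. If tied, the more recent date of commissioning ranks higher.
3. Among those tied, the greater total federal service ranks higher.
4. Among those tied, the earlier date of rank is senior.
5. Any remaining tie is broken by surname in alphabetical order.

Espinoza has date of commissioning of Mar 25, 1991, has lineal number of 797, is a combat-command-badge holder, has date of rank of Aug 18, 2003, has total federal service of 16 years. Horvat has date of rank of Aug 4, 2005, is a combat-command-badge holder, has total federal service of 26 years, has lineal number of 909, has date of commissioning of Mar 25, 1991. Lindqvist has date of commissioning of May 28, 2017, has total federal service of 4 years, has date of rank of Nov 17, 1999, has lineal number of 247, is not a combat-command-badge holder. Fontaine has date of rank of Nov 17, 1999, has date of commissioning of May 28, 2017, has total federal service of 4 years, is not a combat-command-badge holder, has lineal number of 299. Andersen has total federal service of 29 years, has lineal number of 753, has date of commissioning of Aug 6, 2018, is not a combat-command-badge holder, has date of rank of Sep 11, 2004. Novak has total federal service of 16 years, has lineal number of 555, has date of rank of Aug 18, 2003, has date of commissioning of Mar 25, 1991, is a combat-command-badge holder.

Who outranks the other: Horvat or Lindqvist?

Horvat

By the first rule: Horvat, Espinoza and Novak (each a combat-command-badge holder); then Andersen, Fontaine and Lindqvist (each not a combat-command-badge holder).
Horvat, Espinoza and Novak all have date of commissioning Mar 25, 1991, so the next rule applies.
Among Horvat, Espinoza and Novak, by total federal service (higher first): Horvat (26 years) before Espinoza and Novak (16 years).
Espinoza and Novak both have date of rank Aug 18, 2003, so the next rule applies.
Among Espinoza and Novak, alphabetically by surname: Espinoza before Novak.
Among Andersen, Fontaine and Lindqvist, by date of commissioning (later first): Andersen (Aug 6, 2018) before Fontaine and Lindqvist (May 28, 2017).
Fontaine and Lindqvist both have total federal service 4 years, so the next rule applies.
Fontaine and Lindqvist both have date of rank Nov 17, 1999, so the next rule applies.
Among Fontaine and Lindqvist, alphabetically by surname: Fontaine before Lindqvist.
So Horvat takes precedence.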